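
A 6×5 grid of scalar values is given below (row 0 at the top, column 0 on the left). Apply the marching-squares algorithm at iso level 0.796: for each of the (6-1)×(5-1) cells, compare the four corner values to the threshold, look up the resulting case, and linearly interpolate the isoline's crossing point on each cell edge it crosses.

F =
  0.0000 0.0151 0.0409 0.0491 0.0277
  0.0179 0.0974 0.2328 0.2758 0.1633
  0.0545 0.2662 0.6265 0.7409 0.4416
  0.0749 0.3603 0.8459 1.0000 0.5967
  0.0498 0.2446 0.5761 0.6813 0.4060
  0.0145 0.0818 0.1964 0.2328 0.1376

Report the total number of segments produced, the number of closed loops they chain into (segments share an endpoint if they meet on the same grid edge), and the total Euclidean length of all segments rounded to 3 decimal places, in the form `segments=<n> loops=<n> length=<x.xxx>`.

cell (2,1): code 0100 → (2.773,2.000)–(3.000,1.897)
cell (2,2): code 1100 → (2.213,3.000)–(2.773,2.000)
cell (2,3): code 1000 → (3.000,3.506)–(2.213,3.000)
cell (3,1): code 0010 → (3.000,1.897)–(3.185,2.000)
cell (3,2): code 0011 → (3.185,2.000)–(3.640,3.000)
cell (3,3): code 0001 → (3.640,3.000)–(3.000,3.506)
total: 6 segments, chained into 1 closed loop(s), length Σ = 4.457602

segments=6 loops=1 length=4.458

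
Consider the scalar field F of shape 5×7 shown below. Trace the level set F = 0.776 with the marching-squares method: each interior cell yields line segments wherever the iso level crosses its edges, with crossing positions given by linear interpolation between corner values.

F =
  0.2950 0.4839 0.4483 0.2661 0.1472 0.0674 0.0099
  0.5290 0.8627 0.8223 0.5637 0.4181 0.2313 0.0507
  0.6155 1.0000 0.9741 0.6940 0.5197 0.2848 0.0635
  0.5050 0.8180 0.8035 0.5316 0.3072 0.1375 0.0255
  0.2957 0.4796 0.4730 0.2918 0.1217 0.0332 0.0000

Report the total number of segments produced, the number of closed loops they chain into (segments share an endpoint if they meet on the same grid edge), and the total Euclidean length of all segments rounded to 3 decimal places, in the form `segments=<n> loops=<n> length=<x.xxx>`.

cell (0,0): code 0100 → (0.771,1.000)–(1.000,0.740)
cell (0,1): code 1100 → (0.876,2.000)–(0.771,1.000)
cell (0,2): code 1000 → (1.000,2.179)–(0.876,2.000)
cell (1,0): code 0110 → (1.000,0.740)–(2.000,0.417)
cell (1,2): code 1001 → (2.000,2.707)–(1.000,2.179)
cell (2,0): code 0110 → (2.000,0.417)–(3.000,0.866)
cell (2,2): code 1001 → (3.000,2.101)–(2.000,2.707)
cell (3,0): code 0010 → (3.000,0.866)–(3.124,1.000)
cell (3,1): code 0011 → (3.124,1.000)–(3.083,2.000)
cell (3,2): code 0001 → (3.083,2.000)–(3.000,2.101)
total: 10 segments, chained into 1 closed loop(s), length Σ = 7.331015

segments=10 loops=1 length=7.331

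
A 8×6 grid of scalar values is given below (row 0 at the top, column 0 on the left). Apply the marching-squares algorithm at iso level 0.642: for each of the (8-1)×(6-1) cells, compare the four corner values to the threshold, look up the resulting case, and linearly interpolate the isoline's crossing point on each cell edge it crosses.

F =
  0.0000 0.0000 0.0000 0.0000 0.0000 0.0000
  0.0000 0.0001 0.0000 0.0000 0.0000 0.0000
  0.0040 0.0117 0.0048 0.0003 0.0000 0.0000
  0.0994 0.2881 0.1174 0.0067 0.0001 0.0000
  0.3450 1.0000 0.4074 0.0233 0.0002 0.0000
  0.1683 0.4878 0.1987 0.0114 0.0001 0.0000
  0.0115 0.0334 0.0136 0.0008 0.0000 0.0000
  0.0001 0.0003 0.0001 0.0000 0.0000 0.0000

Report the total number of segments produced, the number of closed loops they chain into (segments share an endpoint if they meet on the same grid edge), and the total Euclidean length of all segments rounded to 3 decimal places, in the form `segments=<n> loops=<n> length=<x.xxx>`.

cell (3,0): code 0100 → (3.497,1.000)–(4.000,0.453)
cell (3,1): code 1000 → (4.000,1.604)–(3.497,1.000)
cell (4,0): code 0010 → (4.000,0.453)–(4.699,1.000)
cell (4,1): code 0001 → (4.699,1.000)–(4.000,1.604)
total: 4 segments, chained into 1 closed loop(s), length Σ = 3.339861

segments=4 loops=1 length=3.340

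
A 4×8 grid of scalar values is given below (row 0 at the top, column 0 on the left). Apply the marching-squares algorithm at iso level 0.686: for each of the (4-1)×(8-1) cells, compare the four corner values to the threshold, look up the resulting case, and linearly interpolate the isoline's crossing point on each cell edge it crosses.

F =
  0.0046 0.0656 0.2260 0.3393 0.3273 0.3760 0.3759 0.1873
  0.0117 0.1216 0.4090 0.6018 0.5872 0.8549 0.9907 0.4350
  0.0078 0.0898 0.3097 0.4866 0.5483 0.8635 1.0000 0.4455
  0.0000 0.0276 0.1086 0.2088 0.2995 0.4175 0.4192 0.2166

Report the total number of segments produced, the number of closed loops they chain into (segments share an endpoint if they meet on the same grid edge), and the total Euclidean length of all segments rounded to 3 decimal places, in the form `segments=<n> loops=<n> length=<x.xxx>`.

segments=8 loops=1 length=6.957

cell (0,4): code 0100 → (0.647,5.000)–(1.000,4.369)
cell (0,5): code 1100 → (0.504,6.000)–(0.647,5.000)
cell (0,6): code 1000 → (1.000,6.548)–(0.504,6.000)
cell (1,4): code 0110 → (1.000,4.369)–(2.000,4.437)
cell (1,6): code 1001 → (2.000,6.566)–(1.000,6.548)
cell (2,4): code 0010 → (2.000,4.437)–(2.398,5.000)
cell (2,5): code 0011 → (2.398,5.000)–(2.541,6.000)
cell (2,6): code 0001 → (2.541,6.000)–(2.000,6.566)
total: 8 segments, chained into 1 closed loop(s), length Σ = 6.957148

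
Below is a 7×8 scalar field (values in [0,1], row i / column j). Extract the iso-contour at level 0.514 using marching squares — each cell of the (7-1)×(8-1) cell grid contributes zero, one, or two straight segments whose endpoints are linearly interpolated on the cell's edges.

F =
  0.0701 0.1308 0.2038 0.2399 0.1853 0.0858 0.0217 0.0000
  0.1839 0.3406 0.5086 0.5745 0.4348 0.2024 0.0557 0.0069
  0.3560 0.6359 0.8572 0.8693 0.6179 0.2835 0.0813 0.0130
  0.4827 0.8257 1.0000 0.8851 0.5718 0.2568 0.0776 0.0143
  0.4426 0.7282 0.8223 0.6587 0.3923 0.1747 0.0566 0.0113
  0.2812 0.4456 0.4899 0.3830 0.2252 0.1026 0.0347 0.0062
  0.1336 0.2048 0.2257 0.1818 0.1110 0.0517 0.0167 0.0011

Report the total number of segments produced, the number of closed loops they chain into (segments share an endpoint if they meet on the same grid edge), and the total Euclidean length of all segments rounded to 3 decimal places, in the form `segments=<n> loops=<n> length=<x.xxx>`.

segments=16 loops=1 length=12.829

cell (0,2): code 0100 → (0.819,3.000)–(1.000,2.082)
cell (0,3): code 1000 → (1.000,3.433)–(0.819,3.000)
cell (1,0): code 0100 → (1.587,1.000)–(2.000,0.564)
cell (1,1): code 1100 → (1.015,2.000)–(1.587,1.000)
cell (1,2): code 1110 → (1.000,2.082)–(1.015,2.000)
cell (1,3): code 1101 → (1.433,4.000)–(1.000,3.433)
cell (1,4): code 1000 → (2.000,4.311)–(1.433,4.000)
cell (2,0): code 0110 → (2.000,0.564)–(3.000,0.091)
cell (2,4): code 1001 → (3.000,4.183)–(2.000,4.311)
cell (3,0): code 0110 → (3.000,0.091)–(4.000,0.250)
cell (3,3): code 1011 → (4.000,3.543)–(3.322,4.000)
cell (3,4): code 0001 → (3.322,4.000)–(3.000,4.183)
cell (4,0): code 0010 → (4.000,0.250)–(4.758,1.000)
cell (4,1): code 0011 → (4.758,1.000)–(4.927,2.000)
cell (4,2): code 0011 → (4.927,2.000)–(4.525,3.000)
cell (4,3): code 0001 → (4.525,3.000)–(4.000,3.543)
total: 16 segments, chained into 1 closed loop(s), length Σ = 12.829351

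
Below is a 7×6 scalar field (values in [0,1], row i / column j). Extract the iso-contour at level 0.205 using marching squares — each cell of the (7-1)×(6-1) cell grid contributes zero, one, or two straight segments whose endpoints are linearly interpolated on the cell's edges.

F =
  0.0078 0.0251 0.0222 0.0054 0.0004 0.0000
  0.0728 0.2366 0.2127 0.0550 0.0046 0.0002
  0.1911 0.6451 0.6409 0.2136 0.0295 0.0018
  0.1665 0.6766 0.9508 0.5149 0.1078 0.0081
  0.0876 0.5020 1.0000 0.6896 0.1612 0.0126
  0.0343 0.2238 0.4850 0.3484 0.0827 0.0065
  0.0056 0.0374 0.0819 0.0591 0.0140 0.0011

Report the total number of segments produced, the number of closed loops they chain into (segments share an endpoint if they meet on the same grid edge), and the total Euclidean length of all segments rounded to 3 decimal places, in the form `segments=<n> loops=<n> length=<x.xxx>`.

cell (0,0): code 0100 → (0.851,1.000)–(1.000,0.807)
cell (0,1): code 1100 → (0.960,2.000)–(0.851,1.000)
cell (0,2): code 1000 → (1.000,2.049)–(0.960,2.000)
cell (1,0): code 0110 → (1.000,0.807)–(2.000,0.031)
cell (1,2): code 1101 → (1.946,3.000)–(1.000,2.049)
cell (1,3): code 1000 → (2.000,3.047)–(1.946,3.000)
cell (2,0): code 0110 → (2.000,0.031)–(3.000,0.075)
cell (2,3): code 1001 → (3.000,3.761)–(2.000,3.047)
cell (3,0): code 0110 → (3.000,0.075)–(4.000,0.283)
cell (3,3): code 1001 → (4.000,3.917)–(3.000,3.761)
cell (4,0): code 0110 → (4.000,0.283)–(5.000,0.901)
cell (4,3): code 1001 → (5.000,3.540)–(4.000,3.917)
cell (5,0): code 0010 → (5.000,0.901)–(5.101,1.000)
cell (5,1): code 0011 → (5.101,1.000)–(5.695,2.000)
cell (5,2): code 0011 → (5.695,2.000)–(5.496,3.000)
cell (5,3): code 0001 → (5.496,3.000)–(5.000,3.540)
total: 16 segments, chained into 1 closed loop(s), length Σ = 13.556767

segments=16 loops=1 length=13.557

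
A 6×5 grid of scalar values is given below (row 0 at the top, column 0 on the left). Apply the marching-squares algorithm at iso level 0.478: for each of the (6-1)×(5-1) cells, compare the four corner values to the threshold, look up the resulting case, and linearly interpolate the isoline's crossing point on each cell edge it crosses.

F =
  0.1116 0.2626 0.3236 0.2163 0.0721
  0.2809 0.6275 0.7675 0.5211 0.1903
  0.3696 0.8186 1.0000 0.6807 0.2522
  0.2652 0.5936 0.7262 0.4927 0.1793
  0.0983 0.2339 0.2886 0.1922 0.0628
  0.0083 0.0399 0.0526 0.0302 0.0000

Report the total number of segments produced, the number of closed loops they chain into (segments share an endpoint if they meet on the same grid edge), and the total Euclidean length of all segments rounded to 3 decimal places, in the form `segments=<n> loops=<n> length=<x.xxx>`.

segments=12 loops=1 length=9.915

cell (0,0): code 0100 → (0.590,1.000)–(1.000,0.569)
cell (0,1): code 1100 → (0.348,2.000)–(0.590,1.000)
cell (0,2): code 1100 → (0.859,3.000)–(0.348,2.000)
cell (0,3): code 1000 → (1.000,3.130)–(0.859,3.000)
cell (1,0): code 0110 → (1.000,0.569)–(2.000,0.241)
cell (1,3): code 1001 → (2.000,3.473)–(1.000,3.130)
cell (2,0): code 0110 → (2.000,0.241)–(3.000,0.648)
cell (2,3): code 1001 → (3.000,3.047)–(2.000,3.473)
cell (3,0): code 0010 → (3.000,0.648)–(3.321,1.000)
cell (3,1): code 0011 → (3.321,1.000)–(3.567,2.000)
cell (3,2): code 0011 → (3.567,2.000)–(3.049,3.000)
cell (3,3): code 0001 → (3.049,3.000)–(3.000,3.047)
total: 12 segments, chained into 1 closed loop(s), length Σ = 9.915347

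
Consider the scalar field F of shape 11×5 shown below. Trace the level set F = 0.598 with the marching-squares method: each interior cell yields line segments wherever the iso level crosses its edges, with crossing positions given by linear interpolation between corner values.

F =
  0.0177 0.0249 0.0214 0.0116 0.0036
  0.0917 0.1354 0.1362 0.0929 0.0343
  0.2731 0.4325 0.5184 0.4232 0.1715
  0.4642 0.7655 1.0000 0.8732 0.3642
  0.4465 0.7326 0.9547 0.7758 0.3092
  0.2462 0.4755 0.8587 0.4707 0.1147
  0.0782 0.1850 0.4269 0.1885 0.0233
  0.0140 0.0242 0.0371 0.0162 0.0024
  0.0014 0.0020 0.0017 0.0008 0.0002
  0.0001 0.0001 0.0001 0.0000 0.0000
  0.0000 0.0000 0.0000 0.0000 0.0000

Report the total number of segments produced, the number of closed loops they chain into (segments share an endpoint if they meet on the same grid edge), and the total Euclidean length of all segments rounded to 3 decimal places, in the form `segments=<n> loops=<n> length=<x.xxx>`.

cell (2,0): code 0100 → (2.497,1.000)–(3.000,0.444)
cell (2,1): code 1100 → (2.165,2.000)–(2.497,1.000)
cell (2,2): code 1100 → (2.388,3.000)–(2.165,2.000)
cell (2,3): code 1000 → (3.000,3.541)–(2.388,3.000)
cell (3,0): code 0110 → (3.000,0.444)–(4.000,0.530)
cell (3,3): code 1001 → (4.000,3.381)–(3.000,3.541)
cell (4,0): code 0010 → (4.000,0.530)–(4.524,1.000)
cell (4,1): code 0111 → (4.524,1.000)–(5.000,1.320)
cell (4,2): code 1011 → (5.000,2.672)–(4.583,3.000)
cell (4,3): code 0001 → (4.583,3.000)–(4.000,3.381)
cell (5,1): code 0010 → (5.000,1.320)–(5.604,2.000)
cell (5,2): code 0001 → (5.604,2.000)–(5.000,2.672)
total: 12 segments, chained into 1 closed loop(s), length Σ = 9.978088

segments=12 loops=1 length=9.978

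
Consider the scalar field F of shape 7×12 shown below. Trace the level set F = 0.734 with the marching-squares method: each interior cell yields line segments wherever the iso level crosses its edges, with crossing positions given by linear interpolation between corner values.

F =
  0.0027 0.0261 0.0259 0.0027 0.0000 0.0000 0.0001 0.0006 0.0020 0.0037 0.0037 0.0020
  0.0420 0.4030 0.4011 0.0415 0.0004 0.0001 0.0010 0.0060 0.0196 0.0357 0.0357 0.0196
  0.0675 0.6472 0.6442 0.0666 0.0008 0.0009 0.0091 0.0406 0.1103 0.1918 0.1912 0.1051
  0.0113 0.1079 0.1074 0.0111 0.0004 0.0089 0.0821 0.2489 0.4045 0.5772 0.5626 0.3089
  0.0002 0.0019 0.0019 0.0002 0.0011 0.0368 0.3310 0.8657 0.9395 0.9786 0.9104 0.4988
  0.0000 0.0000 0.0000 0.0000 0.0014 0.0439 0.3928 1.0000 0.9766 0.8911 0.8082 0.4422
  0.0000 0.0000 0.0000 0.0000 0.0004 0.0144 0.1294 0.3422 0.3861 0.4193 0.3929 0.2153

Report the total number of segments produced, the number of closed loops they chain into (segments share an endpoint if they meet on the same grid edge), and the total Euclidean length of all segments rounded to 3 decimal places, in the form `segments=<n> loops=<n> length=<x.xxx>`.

cell (3,6): code 0100 → (3.786,7.000)–(4.000,6.754)
cell (3,7): code 1100 → (3.616,8.000)–(3.786,7.000)
cell (3,8): code 1100 → (3.391,9.000)–(3.616,8.000)
cell (3,9): code 1100 → (3.493,10.000)–(3.391,9.000)
cell (3,10): code 1000 → (4.000,10.429)–(3.493,10.000)
cell (4,6): code 0110 → (4.000,6.754)–(5.000,6.562)
cell (4,10): code 1001 → (5.000,10.203)–(4.000,10.429)
cell (5,6): code 0010 → (5.000,6.562)–(5.404,7.000)
cell (5,7): code 0011 → (5.404,7.000)–(5.411,8.000)
cell (5,8): code 0011 → (5.411,8.000)–(5.333,9.000)
cell (5,9): code 0011 → (5.333,9.000)–(5.179,10.000)
cell (5,10): code 0001 → (5.179,10.000)–(5.000,10.203)
total: 12 segments, chained into 1 closed loop(s), length Σ = 9.959392

segments=12 loops=1 length=9.959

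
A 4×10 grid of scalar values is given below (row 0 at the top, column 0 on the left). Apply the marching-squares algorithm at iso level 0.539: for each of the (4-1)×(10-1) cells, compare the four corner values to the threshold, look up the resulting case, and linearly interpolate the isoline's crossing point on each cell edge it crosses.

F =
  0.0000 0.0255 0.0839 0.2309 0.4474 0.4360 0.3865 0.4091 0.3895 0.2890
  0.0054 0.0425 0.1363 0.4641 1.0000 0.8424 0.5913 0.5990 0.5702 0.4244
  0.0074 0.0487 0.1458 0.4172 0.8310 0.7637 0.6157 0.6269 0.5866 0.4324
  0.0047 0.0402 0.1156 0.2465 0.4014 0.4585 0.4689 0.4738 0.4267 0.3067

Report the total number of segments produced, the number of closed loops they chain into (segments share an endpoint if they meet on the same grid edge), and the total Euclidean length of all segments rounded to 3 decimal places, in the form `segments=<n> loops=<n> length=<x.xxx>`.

segments=14 loops=1 length=13.091

cell (0,3): code 0100 → (0.166,4.000)–(1.000,3.140)
cell (0,4): code 1100 → (0.253,5.000)–(0.166,4.000)
cell (0,5): code 1100 → (0.745,6.000)–(0.253,5.000)
cell (0,6): code 1100 → (0.684,7.000)–(0.745,6.000)
cell (0,7): code 1100 → (0.827,8.000)–(0.684,7.000)
cell (0,8): code 1000 → (1.000,8.214)–(0.827,8.000)
cell (1,3): code 0110 → (1.000,3.140)–(2.000,3.294)
cell (1,8): code 1001 → (2.000,8.309)–(1.000,8.214)
cell (2,3): code 0010 → (2.000,3.294)–(2.680,4.000)
cell (2,4): code 0011 → (2.680,4.000)–(2.736,5.000)
cell (2,5): code 0011 → (2.736,5.000)–(2.522,6.000)
cell (2,6): code 0011 → (2.522,6.000)–(2.574,7.000)
cell (2,7): code 0011 → (2.574,7.000)–(2.298,8.000)
cell (2,8): code 0001 → (2.298,8.000)–(2.000,8.309)
total: 14 segments, chained into 1 closed loop(s), length Σ = 13.091273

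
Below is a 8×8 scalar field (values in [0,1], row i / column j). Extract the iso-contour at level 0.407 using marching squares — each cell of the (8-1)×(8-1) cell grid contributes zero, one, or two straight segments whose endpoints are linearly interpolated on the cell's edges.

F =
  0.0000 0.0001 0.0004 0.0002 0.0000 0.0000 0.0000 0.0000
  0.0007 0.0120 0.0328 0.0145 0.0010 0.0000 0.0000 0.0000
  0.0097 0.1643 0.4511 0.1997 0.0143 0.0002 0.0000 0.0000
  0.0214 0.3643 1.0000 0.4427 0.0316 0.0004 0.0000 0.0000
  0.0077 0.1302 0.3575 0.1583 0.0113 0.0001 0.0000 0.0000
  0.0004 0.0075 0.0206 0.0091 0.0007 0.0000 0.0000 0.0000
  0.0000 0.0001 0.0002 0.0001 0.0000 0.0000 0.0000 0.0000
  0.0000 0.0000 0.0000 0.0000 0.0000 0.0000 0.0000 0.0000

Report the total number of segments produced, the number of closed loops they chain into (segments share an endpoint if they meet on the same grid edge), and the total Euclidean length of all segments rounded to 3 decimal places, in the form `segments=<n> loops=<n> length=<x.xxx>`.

cell (1,1): code 0100 → (1.895,2.000)–(2.000,1.846)
cell (1,2): code 1000 → (2.000,2.175)–(1.895,2.000)
cell (2,1): code 0110 → (2.000,1.846)–(3.000,1.067)
cell (2,2): code 1101 → (2.853,3.000)–(2.000,2.175)
cell (2,3): code 1000 → (3.000,3.087)–(2.853,3.000)
cell (3,1): code 0010 → (3.000,1.067)–(3.923,2.000)
cell (3,2): code 0011 → (3.923,2.000)–(3.126,3.000)
cell (3,3): code 0001 → (3.126,3.000)–(3.000,3.087)
total: 8 segments, chained into 1 closed loop(s), length Σ = 5.759789

segments=8 loops=1 length=5.760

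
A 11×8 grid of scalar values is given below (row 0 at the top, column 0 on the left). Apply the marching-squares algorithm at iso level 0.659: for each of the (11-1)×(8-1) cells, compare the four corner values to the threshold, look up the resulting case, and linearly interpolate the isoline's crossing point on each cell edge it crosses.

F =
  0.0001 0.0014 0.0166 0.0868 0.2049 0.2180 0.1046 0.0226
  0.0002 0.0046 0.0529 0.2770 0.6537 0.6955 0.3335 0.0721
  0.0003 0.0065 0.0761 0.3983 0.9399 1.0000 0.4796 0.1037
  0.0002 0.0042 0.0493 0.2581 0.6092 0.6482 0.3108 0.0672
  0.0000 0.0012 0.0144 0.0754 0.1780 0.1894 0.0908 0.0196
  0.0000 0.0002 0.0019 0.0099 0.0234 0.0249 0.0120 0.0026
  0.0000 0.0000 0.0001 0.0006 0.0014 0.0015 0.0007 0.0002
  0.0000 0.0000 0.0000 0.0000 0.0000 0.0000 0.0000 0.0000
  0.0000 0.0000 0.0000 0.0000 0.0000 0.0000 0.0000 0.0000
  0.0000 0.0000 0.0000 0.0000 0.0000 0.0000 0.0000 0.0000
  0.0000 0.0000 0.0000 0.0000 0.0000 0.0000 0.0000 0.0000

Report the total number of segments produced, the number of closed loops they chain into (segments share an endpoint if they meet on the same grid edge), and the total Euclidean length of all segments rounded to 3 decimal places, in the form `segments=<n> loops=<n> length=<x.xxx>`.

segments=8 loops=1 length=6.557

cell (0,4): code 0100 → (0.924,5.000)–(1.000,4.127)
cell (0,5): code 1000 → (1.000,5.101)–(0.924,5.000)
cell (1,3): code 0100 → (1.019,4.000)–(2.000,3.481)
cell (1,4): code 1110 → (1.000,4.127)–(1.019,4.000)
cell (1,5): code 1001 → (2.000,5.655)–(1.000,5.101)
cell (2,3): code 0010 → (2.000,3.481)–(2.849,4.000)
cell (2,4): code 0011 → (2.849,4.000)–(2.969,5.000)
cell (2,5): code 0001 → (2.969,5.000)–(2.000,5.655)
total: 8 segments, chained into 1 closed loop(s), length Σ = 6.557124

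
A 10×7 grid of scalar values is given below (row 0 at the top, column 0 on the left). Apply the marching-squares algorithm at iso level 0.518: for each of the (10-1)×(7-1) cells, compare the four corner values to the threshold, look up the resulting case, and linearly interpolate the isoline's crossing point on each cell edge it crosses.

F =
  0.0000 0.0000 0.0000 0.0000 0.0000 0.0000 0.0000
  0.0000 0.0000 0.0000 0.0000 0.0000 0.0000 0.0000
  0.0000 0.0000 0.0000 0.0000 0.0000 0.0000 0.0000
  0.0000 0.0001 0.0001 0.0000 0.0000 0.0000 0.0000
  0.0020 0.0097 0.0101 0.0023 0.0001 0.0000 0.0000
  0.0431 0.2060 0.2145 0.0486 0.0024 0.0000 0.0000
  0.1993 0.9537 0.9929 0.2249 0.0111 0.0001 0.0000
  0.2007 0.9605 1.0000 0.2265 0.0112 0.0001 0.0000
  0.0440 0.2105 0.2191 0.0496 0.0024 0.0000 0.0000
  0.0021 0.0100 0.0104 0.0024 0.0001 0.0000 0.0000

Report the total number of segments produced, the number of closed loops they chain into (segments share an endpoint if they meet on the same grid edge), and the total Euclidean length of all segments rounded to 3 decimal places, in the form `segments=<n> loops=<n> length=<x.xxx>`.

segments=8 loops=1 length=7.396

cell (5,0): code 0100 → (5.417,1.000)–(6.000,0.422)
cell (5,1): code 1100 → (5.390,2.000)–(5.417,1.000)
cell (5,2): code 1000 → (6.000,2.618)–(5.390,2.000)
cell (6,0): code 0110 → (6.000,0.422)–(7.000,0.418)
cell (6,2): code 1001 → (7.000,2.623)–(6.000,2.618)
cell (7,0): code 0010 → (7.000,0.418)–(7.590,1.000)
cell (7,1): code 0011 → (7.590,1.000)–(7.617,2.000)
cell (7,2): code 0001 → (7.617,2.000)–(7.000,2.623)
total: 8 segments, chained into 1 closed loop(s), length Σ = 7.395990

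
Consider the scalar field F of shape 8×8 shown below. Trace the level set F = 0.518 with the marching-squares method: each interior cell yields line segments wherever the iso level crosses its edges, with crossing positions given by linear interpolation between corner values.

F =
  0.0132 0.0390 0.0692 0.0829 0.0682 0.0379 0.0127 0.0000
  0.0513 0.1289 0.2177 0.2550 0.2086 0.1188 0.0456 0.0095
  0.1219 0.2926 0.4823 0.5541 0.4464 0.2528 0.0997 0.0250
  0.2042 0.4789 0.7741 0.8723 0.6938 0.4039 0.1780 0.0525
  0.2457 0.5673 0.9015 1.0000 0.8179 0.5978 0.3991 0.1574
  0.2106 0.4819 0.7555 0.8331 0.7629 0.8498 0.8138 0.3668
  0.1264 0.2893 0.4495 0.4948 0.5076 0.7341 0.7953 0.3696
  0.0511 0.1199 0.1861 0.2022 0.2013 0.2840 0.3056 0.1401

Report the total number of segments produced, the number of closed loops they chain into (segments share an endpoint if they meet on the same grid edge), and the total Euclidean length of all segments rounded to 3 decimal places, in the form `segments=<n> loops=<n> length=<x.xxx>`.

segments=22 loops=1 length=16.452

cell (1,2): code 0100 → (1.879,3.000)–(2.000,2.497)
cell (1,3): code 1000 → (2.000,3.335)–(1.879,3.000)
cell (2,1): code 0100 → (2.122,2.000)–(3.000,1.132)
cell (2,2): code 1110 → (2.000,2.497)–(2.122,2.000)
cell (2,3): code 1101 → (2.289,4.000)–(2.000,3.335)
cell (2,4): code 1000 → (3.000,4.606)–(2.289,4.000)
cell (3,0): code 0100 → (3.442,1.000)–(4.000,0.847)
cell (3,1): code 1110 → (3.000,1.132)–(3.442,1.000)
cell (3,4): code 1101 → (3.588,5.000)–(3.000,4.606)
cell (3,5): code 1000 → (4.000,5.402)–(3.588,5.000)
cell (4,0): code 0010 → (4.000,0.847)–(4.577,1.000)
cell (4,1): code 0111 → (4.577,1.000)–(5.000,1.132)
cell (4,5): code 1101 → (4.287,6.000)–(4.000,5.402)
cell (4,6): code 1000 → (5.000,6.662)–(4.287,6.000)
cell (5,1): code 0010 → (5.000,1.132)–(5.776,2.000)
cell (5,2): code 0011 → (5.776,2.000)–(5.931,3.000)
cell (5,3): code 0011 → (5.931,3.000)–(5.959,4.000)
cell (5,4): code 0111 → (5.959,4.000)–(6.000,4.046)
cell (5,6): code 1001 → (6.000,6.651)–(5.000,6.662)
cell (6,4): code 0010 → (6.000,4.046)–(6.480,5.000)
cell (6,5): code 0011 → (6.480,5.000)–(6.566,6.000)
cell (6,6): code 0001 → (6.566,6.000)–(6.000,6.651)
total: 22 segments, chained into 1 closed loop(s), length Σ = 16.451527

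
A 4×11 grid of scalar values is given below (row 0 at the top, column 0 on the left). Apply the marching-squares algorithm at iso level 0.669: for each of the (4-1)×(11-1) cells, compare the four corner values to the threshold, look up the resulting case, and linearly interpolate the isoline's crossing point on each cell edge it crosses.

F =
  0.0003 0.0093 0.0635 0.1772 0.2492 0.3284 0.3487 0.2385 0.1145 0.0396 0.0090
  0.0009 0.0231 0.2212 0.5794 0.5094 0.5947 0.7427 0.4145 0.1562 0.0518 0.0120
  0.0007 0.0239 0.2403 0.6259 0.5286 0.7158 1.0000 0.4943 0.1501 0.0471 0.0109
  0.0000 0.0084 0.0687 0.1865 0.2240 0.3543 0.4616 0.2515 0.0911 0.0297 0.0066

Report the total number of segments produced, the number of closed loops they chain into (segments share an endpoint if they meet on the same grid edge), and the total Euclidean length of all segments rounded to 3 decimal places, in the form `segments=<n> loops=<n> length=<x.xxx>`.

cell (0,5): code 0100 → (0.813,6.000)–(1.000,5.502)
cell (0,6): code 1000 → (1.000,6.225)–(0.813,6.000)
cell (1,4): code 0100 → (1.614,5.000)–(2.000,4.750)
cell (1,5): code 1110 → (1.000,5.502)–(1.614,5.000)
cell (1,6): code 1001 → (2.000,6.655)–(1.000,6.225)
cell (2,4): code 0010 → (2.000,4.750)–(2.129,5.000)
cell (2,5): code 0011 → (2.129,5.000)–(2.615,6.000)
cell (2,6): code 0001 → (2.615,6.000)–(2.000,6.655)
total: 8 segments, chained into 1 closed loop(s), length Σ = 5.456826

segments=8 loops=1 length=5.457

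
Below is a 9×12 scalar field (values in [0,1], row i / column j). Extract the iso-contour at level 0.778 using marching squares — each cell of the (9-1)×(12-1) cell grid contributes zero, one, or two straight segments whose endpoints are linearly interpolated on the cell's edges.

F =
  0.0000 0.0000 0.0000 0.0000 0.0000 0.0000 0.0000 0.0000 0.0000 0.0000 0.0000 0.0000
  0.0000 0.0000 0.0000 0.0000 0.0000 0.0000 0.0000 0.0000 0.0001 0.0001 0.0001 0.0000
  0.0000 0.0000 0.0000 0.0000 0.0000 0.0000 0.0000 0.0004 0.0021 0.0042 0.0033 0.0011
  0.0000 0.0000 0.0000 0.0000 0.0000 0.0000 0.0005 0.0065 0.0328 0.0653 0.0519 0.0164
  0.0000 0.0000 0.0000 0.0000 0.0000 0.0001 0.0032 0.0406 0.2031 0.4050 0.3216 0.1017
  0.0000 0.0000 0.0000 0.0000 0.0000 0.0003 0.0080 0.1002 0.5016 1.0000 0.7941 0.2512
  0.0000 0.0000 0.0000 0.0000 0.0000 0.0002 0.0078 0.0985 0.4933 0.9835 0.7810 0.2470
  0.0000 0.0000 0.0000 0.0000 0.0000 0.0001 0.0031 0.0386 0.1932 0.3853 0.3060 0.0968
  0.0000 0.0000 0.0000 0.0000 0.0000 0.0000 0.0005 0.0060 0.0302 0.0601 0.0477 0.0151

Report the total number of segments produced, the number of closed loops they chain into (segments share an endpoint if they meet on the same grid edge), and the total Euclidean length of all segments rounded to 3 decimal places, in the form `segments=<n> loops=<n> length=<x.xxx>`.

segments=8 loops=1 length=5.289

cell (4,8): code 0100 → (4.627,9.000)–(5.000,8.555)
cell (4,9): code 1100 → (4.966,10.000)–(4.627,9.000)
cell (4,10): code 1000 → (5.000,10.030)–(4.966,10.000)
cell (5,8): code 0110 → (5.000,8.555)–(6.000,8.581)
cell (5,10): code 1001 → (6.000,10.006)–(5.000,10.030)
cell (6,8): code 0010 → (6.000,8.581)–(6.344,9.000)
cell (6,9): code 0011 → (6.344,9.000)–(6.006,10.000)
cell (6,10): code 0001 → (6.006,10.000)–(6.000,10.006)
total: 8 segments, chained into 1 closed loop(s), length Σ = 5.288531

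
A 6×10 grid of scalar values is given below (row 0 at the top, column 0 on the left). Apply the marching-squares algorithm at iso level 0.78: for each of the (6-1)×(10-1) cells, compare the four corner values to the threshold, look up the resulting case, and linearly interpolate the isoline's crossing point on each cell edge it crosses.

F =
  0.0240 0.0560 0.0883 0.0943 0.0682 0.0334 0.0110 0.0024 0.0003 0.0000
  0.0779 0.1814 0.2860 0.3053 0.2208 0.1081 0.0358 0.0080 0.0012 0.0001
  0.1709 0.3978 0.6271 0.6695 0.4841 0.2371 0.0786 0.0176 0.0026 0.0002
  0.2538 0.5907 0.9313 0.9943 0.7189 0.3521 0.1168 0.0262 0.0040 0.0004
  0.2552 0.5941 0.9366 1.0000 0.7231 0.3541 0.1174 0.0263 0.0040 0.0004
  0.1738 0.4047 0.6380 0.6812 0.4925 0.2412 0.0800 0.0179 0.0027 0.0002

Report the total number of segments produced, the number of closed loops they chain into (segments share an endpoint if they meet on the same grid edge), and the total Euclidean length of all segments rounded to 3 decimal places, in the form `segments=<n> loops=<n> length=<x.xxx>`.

segments=8 loops=1 length=7.462

cell (2,1): code 0100 → (2.503,2.000)–(3.000,1.556)
cell (2,2): code 1100 → (2.340,3.000)–(2.503,2.000)
cell (2,3): code 1000 → (3.000,3.778)–(2.340,3.000)
cell (3,1): code 0110 → (3.000,1.556)–(4.000,1.543)
cell (3,3): code 1001 → (4.000,3.795)–(3.000,3.778)
cell (4,1): code 0010 → (4.000,1.543)–(4.524,2.000)
cell (4,2): code 0011 → (4.524,2.000)–(4.690,3.000)
cell (4,3): code 0001 → (4.690,3.000)–(4.000,3.795)
total: 8 segments, chained into 1 closed loop(s), length Σ = 7.462157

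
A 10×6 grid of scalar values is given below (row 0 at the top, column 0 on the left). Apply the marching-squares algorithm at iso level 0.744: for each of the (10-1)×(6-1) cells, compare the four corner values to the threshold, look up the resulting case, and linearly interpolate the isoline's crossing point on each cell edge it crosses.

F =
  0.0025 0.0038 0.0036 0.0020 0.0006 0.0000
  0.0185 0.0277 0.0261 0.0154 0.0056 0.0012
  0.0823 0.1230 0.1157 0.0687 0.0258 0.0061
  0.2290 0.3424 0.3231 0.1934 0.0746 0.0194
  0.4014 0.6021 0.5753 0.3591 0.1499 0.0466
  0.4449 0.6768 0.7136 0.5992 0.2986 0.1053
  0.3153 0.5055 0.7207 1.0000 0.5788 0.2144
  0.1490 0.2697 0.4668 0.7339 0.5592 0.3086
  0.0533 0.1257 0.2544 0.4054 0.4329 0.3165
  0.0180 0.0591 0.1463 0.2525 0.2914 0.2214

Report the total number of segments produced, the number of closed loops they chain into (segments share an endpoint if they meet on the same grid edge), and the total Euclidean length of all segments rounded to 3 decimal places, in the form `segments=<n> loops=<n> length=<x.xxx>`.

segments=4 loops=1 length=4.466

cell (5,2): code 0100 → (5.361,3.000)–(6.000,2.083)
cell (5,3): code 1000 → (6.000,3.608)–(5.361,3.000)
cell (6,2): code 0010 → (6.000,2.083)–(6.962,3.000)
cell (6,3): code 0001 → (6.962,3.000)–(6.000,3.608)
total: 4 segments, chained into 1 closed loop(s), length Σ = 4.465589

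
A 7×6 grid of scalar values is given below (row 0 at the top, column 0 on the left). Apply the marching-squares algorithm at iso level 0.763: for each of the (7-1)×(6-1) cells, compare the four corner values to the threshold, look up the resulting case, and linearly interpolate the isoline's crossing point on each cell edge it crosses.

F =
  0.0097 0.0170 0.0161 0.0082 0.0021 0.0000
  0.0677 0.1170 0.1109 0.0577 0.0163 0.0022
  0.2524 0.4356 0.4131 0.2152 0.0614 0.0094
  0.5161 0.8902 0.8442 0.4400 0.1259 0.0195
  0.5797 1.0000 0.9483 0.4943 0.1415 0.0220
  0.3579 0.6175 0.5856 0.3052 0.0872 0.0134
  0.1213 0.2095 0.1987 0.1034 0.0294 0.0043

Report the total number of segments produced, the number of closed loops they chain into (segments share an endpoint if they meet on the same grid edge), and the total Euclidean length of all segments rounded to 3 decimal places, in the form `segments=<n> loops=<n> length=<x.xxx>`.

segments=8 loops=1 length=6.263

cell (2,0): code 0100 → (2.720,1.000)–(3.000,0.660)
cell (2,1): code 1100 → (2.812,2.000)–(2.720,1.000)
cell (2,2): code 1000 → (3.000,2.201)–(2.812,2.000)
cell (3,0): code 0110 → (3.000,0.660)–(4.000,0.436)
cell (3,2): code 1001 → (4.000,2.408)–(3.000,2.201)
cell (4,0): code 0010 → (4.000,0.436)–(4.620,1.000)
cell (4,1): code 0011 → (4.620,1.000)–(4.511,2.000)
cell (4,2): code 0001 → (4.511,2.000)–(4.000,2.408)
total: 8 segments, chained into 1 closed loop(s), length Σ = 6.263484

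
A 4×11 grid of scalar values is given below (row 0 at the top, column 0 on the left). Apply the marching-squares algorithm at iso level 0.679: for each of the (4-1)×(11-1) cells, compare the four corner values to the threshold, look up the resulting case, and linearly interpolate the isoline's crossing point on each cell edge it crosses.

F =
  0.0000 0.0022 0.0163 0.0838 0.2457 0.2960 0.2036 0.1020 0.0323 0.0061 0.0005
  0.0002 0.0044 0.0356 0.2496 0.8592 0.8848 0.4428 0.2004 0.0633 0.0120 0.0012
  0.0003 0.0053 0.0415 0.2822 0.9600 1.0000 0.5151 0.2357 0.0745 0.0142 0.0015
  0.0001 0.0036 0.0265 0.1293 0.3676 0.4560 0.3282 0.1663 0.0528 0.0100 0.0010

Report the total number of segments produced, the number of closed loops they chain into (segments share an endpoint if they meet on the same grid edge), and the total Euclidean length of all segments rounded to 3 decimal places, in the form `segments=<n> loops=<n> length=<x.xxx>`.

segments=8 loops=1 length=6.550

cell (0,3): code 0100 → (0.706,4.000)–(1.000,3.704)
cell (0,4): code 1100 → (0.650,5.000)–(0.706,4.000)
cell (0,5): code 1000 → (1.000,5.466)–(0.650,5.000)
cell (1,3): code 0110 → (1.000,3.704)–(2.000,3.585)
cell (1,5): code 1001 → (2.000,5.662)–(1.000,5.466)
cell (2,3): code 0010 → (2.000,3.585)–(2.474,4.000)
cell (2,4): code 0011 → (2.474,4.000)–(2.590,5.000)
cell (2,5): code 0001 → (2.590,5.000)–(2.000,5.662)
total: 8 segments, chained into 1 closed loop(s), length Σ = 6.550089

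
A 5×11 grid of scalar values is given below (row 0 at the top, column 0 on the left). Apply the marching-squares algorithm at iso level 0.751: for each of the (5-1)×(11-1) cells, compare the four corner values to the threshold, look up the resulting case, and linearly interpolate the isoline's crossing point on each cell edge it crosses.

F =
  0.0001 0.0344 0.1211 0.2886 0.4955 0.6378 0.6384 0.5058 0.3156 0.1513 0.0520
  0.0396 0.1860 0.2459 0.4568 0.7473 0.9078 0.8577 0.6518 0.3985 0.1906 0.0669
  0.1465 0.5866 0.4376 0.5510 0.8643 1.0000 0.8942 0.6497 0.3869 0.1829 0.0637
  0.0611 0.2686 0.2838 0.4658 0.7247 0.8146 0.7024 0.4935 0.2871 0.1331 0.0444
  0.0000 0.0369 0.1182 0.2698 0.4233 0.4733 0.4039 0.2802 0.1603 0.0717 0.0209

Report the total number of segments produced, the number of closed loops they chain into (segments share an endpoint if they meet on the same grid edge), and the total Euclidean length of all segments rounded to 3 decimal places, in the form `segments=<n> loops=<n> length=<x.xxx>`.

cell (0,4): code 0100 → (0.419,5.000)–(1.000,4.023)
cell (0,5): code 1100 → (0.513,6.000)–(0.419,5.000)
cell (0,6): code 1000 → (1.000,6.518)–(0.513,6.000)
cell (1,3): code 0100 → (1.032,4.000)–(2.000,3.638)
cell (1,4): code 1110 → (1.000,4.023)–(1.032,4.000)
cell (1,6): code 1001 → (2.000,6.586)–(1.000,6.518)
cell (2,3): code 0010 → (2.000,3.638)–(2.812,4.000)
cell (2,4): code 0111 → (2.812,4.000)–(3.000,4.293)
cell (2,5): code 1011 → (3.000,5.567)–(2.747,6.000)
cell (2,6): code 0001 → (2.747,6.000)–(2.000,6.586)
cell (3,4): code 0010 → (3.000,4.293)–(3.186,5.000)
cell (3,5): code 0001 → (3.186,5.000)–(3.000,5.567)
total: 12 segments, chained into 1 closed loop(s), length Σ = 8.942392

segments=12 loops=1 length=8.942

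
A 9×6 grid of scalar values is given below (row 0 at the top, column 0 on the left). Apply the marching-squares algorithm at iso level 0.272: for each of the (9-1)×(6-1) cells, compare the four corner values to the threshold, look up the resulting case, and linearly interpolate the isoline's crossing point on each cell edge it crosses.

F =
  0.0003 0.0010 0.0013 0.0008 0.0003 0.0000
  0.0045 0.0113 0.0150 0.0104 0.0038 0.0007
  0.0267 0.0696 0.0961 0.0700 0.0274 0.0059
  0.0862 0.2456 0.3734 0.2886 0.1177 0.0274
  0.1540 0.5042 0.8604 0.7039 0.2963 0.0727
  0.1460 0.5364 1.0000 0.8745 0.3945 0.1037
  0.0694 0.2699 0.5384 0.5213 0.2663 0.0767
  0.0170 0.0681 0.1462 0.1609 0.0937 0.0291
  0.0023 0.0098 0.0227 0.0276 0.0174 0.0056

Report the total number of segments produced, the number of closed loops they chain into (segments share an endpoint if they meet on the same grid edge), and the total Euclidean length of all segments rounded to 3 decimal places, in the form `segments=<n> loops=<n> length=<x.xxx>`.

segments=16 loops=1 length=12.563

cell (2,1): code 0100 → (2.634,2.000)–(3.000,1.207)
cell (2,2): code 1100 → (2.924,3.000)–(2.634,2.000)
cell (2,3): code 1000 → (3.000,3.097)–(2.924,3.000)
cell (3,0): code 0100 → (3.102,1.000)–(4.000,0.337)
cell (3,1): code 1110 → (3.000,1.207)–(3.102,1.000)
cell (3,3): code 1101 → (3.864,4.000)–(3.000,3.097)
cell (3,4): code 1000 → (4.000,4.109)–(3.864,4.000)
cell (4,0): code 0110 → (4.000,0.337)–(5.000,0.323)
cell (4,4): code 1001 → (5.000,4.421)–(4.000,4.109)
cell (5,0): code 0010 → (5.000,0.323)–(5.992,1.000)
cell (5,1): code 0111 → (5.992,1.000)–(6.000,1.008)
cell (5,3): code 1011 → (6.000,3.978)–(5.956,4.000)
cell (5,4): code 0001 → (5.956,4.000)–(5.000,4.421)
cell (6,1): code 0010 → (6.000,1.008)–(6.679,2.000)
cell (6,2): code 0011 → (6.679,2.000)–(6.692,3.000)
cell (6,3): code 0001 → (6.692,3.000)–(6.000,3.978)
total: 16 segments, chained into 1 closed loop(s), length Σ = 12.562727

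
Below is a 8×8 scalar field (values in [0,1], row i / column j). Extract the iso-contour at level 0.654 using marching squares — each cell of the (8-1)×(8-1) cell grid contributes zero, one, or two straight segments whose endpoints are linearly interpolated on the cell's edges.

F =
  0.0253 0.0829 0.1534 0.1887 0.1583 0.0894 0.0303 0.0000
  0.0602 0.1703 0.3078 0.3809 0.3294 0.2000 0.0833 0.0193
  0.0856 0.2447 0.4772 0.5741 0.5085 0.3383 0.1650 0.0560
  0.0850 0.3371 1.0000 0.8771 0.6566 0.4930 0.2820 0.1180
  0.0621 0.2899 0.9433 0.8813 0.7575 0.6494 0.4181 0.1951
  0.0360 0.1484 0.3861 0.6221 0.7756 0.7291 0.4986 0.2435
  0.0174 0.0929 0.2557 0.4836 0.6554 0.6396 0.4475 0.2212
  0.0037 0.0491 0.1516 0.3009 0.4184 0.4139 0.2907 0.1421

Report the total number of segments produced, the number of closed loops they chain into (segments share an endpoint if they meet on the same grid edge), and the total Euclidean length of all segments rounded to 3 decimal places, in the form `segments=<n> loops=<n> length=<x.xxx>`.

segments=16 loops=1 length=11.727

cell (2,1): code 0100 → (2.338,2.000)–(3.000,1.478)
cell (2,2): code 1100 → (2.264,3.000)–(2.338,2.000)
cell (2,3): code 1100 → (2.982,4.000)–(2.264,3.000)
cell (2,4): code 1000 → (3.000,4.016)–(2.982,4.000)
cell (3,1): code 0110 → (3.000,1.478)–(4.000,1.557)
cell (3,4): code 1001 → (4.000,4.957)–(3.000,4.016)
cell (4,1): code 0010 → (4.000,1.557)–(4.519,2.000)
cell (4,2): code 0011 → (4.519,2.000)–(4.877,3.000)
cell (4,3): code 0111 → (4.877,3.000)–(5.000,3.208)
cell (4,4): code 1101 → (4.058,5.000)–(4.000,4.957)
cell (4,5): code 1000 → (5.000,5.326)–(4.058,5.000)
cell (5,3): code 0110 → (5.000,3.208)–(6.000,3.992)
cell (5,4): code 1011 → (6.000,4.089)–(5.839,5.000)
cell (5,5): code 0001 → (5.839,5.000)–(5.000,5.326)
cell (6,3): code 0010 → (6.000,3.992)–(6.006,4.000)
cell (6,4): code 0001 → (6.006,4.000)–(6.000,4.089)
total: 16 segments, chained into 1 closed loop(s), length Σ = 11.727342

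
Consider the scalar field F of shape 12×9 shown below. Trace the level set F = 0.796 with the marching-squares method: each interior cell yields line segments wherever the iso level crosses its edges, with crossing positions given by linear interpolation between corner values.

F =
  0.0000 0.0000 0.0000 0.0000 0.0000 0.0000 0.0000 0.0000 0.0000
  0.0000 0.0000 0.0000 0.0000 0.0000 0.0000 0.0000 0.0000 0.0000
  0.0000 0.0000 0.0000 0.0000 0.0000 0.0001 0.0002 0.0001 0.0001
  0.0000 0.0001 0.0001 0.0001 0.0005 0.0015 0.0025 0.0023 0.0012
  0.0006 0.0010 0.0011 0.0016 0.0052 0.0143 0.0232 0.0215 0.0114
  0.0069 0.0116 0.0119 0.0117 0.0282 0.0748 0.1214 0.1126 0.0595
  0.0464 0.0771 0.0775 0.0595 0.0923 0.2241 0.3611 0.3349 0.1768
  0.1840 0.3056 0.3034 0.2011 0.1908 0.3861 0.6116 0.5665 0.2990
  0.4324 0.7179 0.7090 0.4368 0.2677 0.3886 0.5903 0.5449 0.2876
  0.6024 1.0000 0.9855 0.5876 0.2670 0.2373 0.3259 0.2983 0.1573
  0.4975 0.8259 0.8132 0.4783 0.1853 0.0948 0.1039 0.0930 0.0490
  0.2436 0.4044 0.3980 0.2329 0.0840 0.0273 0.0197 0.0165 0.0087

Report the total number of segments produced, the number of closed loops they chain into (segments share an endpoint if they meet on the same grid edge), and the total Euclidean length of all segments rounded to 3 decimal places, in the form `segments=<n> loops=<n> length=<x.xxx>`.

cell (8,0): code 0100 → (8.277,1.000)–(9.000,0.487)
cell (8,1): code 1100 → (8.315,2.000)–(8.277,1.000)
cell (8,2): code 1000 → (9.000,2.476)–(8.315,2.000)
cell (9,0): code 0110 → (9.000,0.487)–(10.000,0.909)
cell (9,2): code 1001 → (10.000,2.051)–(9.000,2.476)
cell (10,0): code 0010 → (10.000,0.909)–(10.071,1.000)
cell (10,1): code 0011 → (10.071,1.000)–(10.041,2.000)
cell (10,2): code 0001 → (10.041,2.000)–(10.000,2.051)
total: 8 segments, chained into 1 closed loop(s), length Σ = 6.075738

segments=8 loops=1 length=6.076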